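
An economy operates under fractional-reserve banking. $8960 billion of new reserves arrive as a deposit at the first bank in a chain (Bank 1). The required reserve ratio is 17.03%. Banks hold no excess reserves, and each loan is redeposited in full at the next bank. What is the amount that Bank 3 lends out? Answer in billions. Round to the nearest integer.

$5118 billion

Each bank lends a fraction (1 − rr) = 0.8297 of the deposit it receives, so Bank 3 receives 8960·0.8297^2 and lends 8960·0.8297^3 ≈ 5117.6582 billion.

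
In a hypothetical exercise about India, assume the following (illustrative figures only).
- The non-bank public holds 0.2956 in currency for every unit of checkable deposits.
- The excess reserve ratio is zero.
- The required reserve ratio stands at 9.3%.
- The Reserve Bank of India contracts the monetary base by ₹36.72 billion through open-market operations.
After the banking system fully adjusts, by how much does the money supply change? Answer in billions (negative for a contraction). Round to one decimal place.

-122.4 billion

The money multiplier is m = (1 + c) / (rr + c) = (1 + 0.2956) / (0.093 + 0.2956) ≈ 3.3340.
The sale removes 36.72 billion of base, so ΔM = m × ΔMB = 3.3340 × (−36.72) ≈ -122.4245 billion.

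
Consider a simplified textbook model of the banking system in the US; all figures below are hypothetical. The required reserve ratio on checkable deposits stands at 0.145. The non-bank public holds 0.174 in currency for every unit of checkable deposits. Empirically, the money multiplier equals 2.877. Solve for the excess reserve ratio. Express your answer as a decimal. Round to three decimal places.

Using m = 2.877. Since m = (1 + c)/(c + rr + e), the denominator satisfies c + rr + e = (1 + c)/m = (1 + 0.174) / 2.877 ≈ 0.408064.
With c = 0.174 and rr = 0.145, the excess reserve ratio is 0.408064 − 0.174 − 0.145 = 0.089064.

0.089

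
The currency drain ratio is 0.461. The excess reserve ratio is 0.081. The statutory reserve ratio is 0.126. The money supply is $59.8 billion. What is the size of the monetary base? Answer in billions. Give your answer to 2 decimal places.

The money multiplier is m = (1 + c) / (rr + e + c) = (1 + 0.461) / (0.126 + 0.081 + 0.461) ≈ 2.18713.
MB = M / m = 59.8 / 2.18713 ≈ 27.3418 billion.

$27.34 billion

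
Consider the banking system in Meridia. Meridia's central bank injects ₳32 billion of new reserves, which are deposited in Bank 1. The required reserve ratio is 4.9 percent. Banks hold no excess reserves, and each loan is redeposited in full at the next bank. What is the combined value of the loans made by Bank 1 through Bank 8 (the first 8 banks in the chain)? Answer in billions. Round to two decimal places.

Bank i lends (1 − rr)^i of the original deposit: Bank 1 lends 32·0.9510 = 30.4320, Bank 2 lends 32·0.9510² ≈ 28.9408, and so on.
Summing a geometric series: total = 32·[0.9510·(1 − 0.9510^8) / (1 − 0.9510)] ≈ 205.5540 billion.

₳205.55 billion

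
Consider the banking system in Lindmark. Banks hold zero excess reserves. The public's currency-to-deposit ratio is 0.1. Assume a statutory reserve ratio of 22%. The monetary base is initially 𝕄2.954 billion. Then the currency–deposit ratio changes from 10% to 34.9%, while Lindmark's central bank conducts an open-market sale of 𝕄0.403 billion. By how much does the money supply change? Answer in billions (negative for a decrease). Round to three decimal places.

Before: m₁ = (1 + 0.1) / (0.22 + 0.1) = 3.43750, MB₁ = 2.954, so M₁ = 3.43750 × 2.954 ≈ 10.1544 billion.
After: m₂ = (1 + 0.349) / (0.22 + 0.349) ≈ 2.37083, MB₂ = 2.954 − 0.403 = 2.551, so M₂ = 2.37083 × 2.551 ≈ 6.048 billion.
ΔM = M₂ − M₁ = 6.048 − 10.1544 = -4.1064 billion.

-4.106 billion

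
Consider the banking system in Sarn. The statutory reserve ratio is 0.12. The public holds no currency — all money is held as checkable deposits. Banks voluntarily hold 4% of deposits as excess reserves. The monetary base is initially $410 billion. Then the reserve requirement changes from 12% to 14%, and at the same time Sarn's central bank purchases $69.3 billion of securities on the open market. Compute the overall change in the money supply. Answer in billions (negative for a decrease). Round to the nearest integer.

Before: m₁ = 1 / (0.12 + 0.04) = 6.25, MB₁ = 410, so M₁ = 6.25 × 410 = 2562.5 billion.
After: m₂ = 1 / (0.14 + 0.04) ≈ 5.5556, MB₂ = 410 + 69.3 = 479.3, so M₂ = 5.5556 × 479.3 ≈ 2662.7991 billion.
ΔM = M₂ − M₁ = 2662.7991 − 2562.5 = 100.2991 billion.

$100 billion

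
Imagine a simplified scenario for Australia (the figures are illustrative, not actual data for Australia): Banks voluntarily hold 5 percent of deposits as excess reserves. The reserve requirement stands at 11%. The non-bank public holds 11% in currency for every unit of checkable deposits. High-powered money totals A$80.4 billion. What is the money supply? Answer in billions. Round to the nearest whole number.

A$331 billion

The money multiplier is m = (1 + c) / (rr + e + c) = (1 + 0.11) / (0.11 + 0.05 + 0.11) ≈ 4.1111.
So M = m × MB = 4.1111 × 80.4 ≈ 330.5324 billion.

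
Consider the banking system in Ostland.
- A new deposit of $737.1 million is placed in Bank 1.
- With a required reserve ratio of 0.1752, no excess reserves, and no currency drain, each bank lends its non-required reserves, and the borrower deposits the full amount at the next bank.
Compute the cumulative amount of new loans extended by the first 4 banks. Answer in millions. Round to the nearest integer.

$1864 million

Bank i lends (1 − rr)^i of the original deposit: Bank 1 lends 737.1·0.8248 ≈ 607.9601, Bank 2 lends 737.1·0.8248² ≈ 501.4455, and so on.
Summing a geometric series: total = 737.1·[0.8248·(1 − 0.8248^4) / (1 − 0.8248)] ≈ 1864.1286 million.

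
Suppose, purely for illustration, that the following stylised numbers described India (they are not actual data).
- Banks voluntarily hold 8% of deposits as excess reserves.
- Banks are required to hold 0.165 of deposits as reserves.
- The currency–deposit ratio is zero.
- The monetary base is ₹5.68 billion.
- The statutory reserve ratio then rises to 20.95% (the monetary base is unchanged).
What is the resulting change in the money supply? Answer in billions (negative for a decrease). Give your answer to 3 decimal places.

Initially m₁ = 1 / (0.165 + 0.08) ≈ 4.08163, so M₁ = 4.08163 × 5.68 ≈ 23.1837 billion.
After the change m₂ = 1 / (0.2095 + 0.08) ≈ 3.45423, so M₂ = 3.45423 × 5.68 ≈ 19.62 billion.
ΔM = M₂ − M₁ = 19.62 − 23.1837 = -3.5637 billion.

-3.564 billion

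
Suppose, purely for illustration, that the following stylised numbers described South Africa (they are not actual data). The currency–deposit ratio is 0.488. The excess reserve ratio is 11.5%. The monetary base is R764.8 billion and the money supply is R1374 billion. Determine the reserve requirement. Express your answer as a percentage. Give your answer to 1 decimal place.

Using m = M/MB = 1374/764.8 ≈ 1.796548. Since m = (1 + c)/(c + rr + e), the denominator satisfies c + rr + e = (1 + c)/m = (1 + 0.488) / 1.796548 ≈ 0.828255.
With c = 0.488 and e = 0.115, the reserve requirement is 0.828255 − 0.488 − 0.115 = 0.225255.

22.5%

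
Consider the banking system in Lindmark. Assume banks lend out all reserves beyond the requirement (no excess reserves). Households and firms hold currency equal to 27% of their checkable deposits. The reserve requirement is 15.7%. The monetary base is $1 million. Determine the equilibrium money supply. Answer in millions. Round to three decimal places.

The money multiplier is m = (1 + c) / (rr + c) = (1 + 0.27) / (0.157 + 0.27) ≈ 2.9742.
So M = m × MB = 2.9742 × 1 = 2.9742 million.

$2.974 million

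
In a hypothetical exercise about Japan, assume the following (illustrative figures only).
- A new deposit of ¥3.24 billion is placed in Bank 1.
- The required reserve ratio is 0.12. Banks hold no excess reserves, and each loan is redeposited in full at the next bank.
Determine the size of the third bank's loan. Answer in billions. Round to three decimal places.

Each bank lends a fraction (1 − rr) = 0.8800 of the deposit it receives, so Bank 3 receives 3.24·0.8800^2 and lends 3.24·0.8800^3 ≈ 2.2080 billion.

¥2.208 billion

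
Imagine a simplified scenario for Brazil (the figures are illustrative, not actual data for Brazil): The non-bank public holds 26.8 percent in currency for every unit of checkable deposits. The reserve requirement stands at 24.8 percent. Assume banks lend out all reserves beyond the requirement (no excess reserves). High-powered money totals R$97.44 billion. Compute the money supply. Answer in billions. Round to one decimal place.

The money multiplier is m = (1 + c) / (rr + c) = (1 + 0.268) / (0.248 + 0.268) ≈ 2.4574.
So M = m × MB = 2.4574 × 97.44 ≈ 239.4491 billion.

R$239.4 billion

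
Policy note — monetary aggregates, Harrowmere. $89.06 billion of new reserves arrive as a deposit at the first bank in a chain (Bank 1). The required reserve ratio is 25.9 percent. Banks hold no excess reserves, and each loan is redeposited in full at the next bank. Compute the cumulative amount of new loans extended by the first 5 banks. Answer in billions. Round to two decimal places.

Bank i lends (1 − rr)^i of the original deposit: Bank 1 lends 89.06·0.7410 ≈ 65.9935, Bank 2 lends 89.06·0.7410² ≈ 48.9012, and so on.
Summing a geometric series: total = 89.06·[0.7410·(1 − 0.7410^5) / (1 − 0.7410)] ≈ 197.8774 billion.

$197.88 billion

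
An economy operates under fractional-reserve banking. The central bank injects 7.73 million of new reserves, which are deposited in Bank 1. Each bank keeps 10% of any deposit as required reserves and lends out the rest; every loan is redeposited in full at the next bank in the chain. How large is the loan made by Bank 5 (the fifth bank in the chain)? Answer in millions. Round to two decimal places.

4.56 million

Each bank lends a fraction (1 − rr) = 0.9000 of the deposit it receives, so Bank 5 receives 7.73·0.9000^4 and lends 7.73·0.9000^5 ≈ 4.5645 million.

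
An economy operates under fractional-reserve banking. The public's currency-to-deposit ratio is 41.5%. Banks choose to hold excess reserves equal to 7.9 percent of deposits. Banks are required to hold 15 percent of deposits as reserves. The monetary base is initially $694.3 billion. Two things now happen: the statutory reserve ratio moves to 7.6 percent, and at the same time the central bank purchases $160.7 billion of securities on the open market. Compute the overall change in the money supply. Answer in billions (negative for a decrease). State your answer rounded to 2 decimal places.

Before: m₁ = (1 + 0.415) / (0.15 + 0.079 + 0.415) ≈ 2.197205, MB₁ = 694.3, so M₁ = 2.197205 × 694.3 ≈ 1525.5194 billion.
After: m₂ = (1 + 0.415) / (0.076 + 0.079 + 0.415) ≈ 2.482456, MB₂ = 694.3 + 160.7 = 855, so M₂ = 2.482456 × 855 ≈ 2122.4999 billion.
ΔM = M₂ − M₁ = 2122.4999 − 1525.5194 = 596.9805 billion.

$596.98 billion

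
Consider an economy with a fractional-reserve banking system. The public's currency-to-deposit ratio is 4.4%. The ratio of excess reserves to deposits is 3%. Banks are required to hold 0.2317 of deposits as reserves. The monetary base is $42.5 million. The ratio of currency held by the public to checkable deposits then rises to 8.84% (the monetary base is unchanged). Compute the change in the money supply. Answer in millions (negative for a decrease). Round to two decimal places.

Initially m₁ = (1 + 0.044) / (0.2317 + 0.03 + 0.044) ≈ 3.41511, so M₁ = 3.41511 × 42.5 ≈ 145.1422 million.
After the change m₂ = (1 + 0.0884) / (0.2317 + 0.03 + 0.0884) ≈ 3.10883, so M₂ = 3.10883 × 42.5 ≈ 132.1253 million.
ΔM = M₂ − M₁ = 132.1253 − 145.1422 = -13.0169 million.

-13.02 million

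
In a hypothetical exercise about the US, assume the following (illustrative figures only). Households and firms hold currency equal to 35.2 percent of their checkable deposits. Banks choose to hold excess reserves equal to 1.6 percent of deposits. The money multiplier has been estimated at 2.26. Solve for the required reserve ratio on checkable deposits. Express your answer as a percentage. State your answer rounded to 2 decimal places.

Using m = 2.26. Since m = (1 + c)/(c + rr + e), the denominator satisfies c + rr + e = (1 + c)/m = (1 + 0.352) / 2.26 ≈ 0.598230.
With c = 0.352 and e = 0.016, the required reserve ratio on checkable deposits is 0.598230 − 0.352 − 0.016 = 0.23023.

23.02%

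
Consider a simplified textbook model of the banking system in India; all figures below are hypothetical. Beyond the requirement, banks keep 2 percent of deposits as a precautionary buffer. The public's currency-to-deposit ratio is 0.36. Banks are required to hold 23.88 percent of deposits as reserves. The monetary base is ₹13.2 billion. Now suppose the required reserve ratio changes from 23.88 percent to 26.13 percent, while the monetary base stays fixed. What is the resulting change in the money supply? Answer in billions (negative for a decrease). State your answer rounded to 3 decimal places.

Initially m₁ = (1 + 0.36) / (0.2388 + 0.02 + 0.36) ≈ 2.197802, so M₁ = 2.197802 × 13.2 ≈ 29.011 billion.
After the change m₂ = (1 + 0.36) / (0.2613 + 0.02 + 0.36) ≈ 2.120692, so M₂ = 2.120692 × 13.2 ≈ 27.9931 billion.
ΔM = M₂ − M₁ = 27.9931 − 29.011 = -1.0179 billion.

-1.018 billion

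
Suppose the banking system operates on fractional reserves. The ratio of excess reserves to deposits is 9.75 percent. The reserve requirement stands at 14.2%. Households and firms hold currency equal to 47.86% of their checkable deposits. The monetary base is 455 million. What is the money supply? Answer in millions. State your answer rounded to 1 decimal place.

936.9 million

The money multiplier is m = (1 + c) / (rr + e + c) = (1 + 0.4786) / (0.142 + 0.0975 + 0.4786) ≈ 2.05904.
So M = m × MB = 2.05904 × 455 = 936.8632 million.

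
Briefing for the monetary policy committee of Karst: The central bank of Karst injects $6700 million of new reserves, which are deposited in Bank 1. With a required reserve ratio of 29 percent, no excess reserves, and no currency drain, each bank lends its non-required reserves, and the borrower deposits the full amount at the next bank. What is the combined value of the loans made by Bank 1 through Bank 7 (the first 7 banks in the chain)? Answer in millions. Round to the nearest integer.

$14912 million

Bank i lends (1 − rr)^i of the original deposit: Bank 1 lends 6700·0.7100 = 4757.0000, Bank 2 lends 6700·0.7100² = 3377.4700, and so on.
Summing a geometric series: total = 6700·[0.7100·(1 − 0.7100^7) / (1 − 0.7100)] ≈ 14911.5349 million.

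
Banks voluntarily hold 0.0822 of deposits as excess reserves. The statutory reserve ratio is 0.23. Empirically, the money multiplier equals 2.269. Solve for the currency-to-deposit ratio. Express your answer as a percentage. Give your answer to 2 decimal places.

Using m = 2.269. From m = (1 + c)/(c + rr + e), rearranging gives 1 + c = m·(c + rr + e), so c·(1 − m) = m·(rr + e) − 1.
Hence c = [m·(rr + e) − 1]/(1 − m) = [2.269 × (0.23 + 0.0822) − 1] / (1 − 2.269) ≈ 0.229802.

22.98%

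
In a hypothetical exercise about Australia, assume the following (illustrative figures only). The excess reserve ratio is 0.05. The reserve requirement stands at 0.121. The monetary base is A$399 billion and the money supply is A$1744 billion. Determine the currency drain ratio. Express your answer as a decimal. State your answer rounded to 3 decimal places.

0.075

Using m = M/MB = 1744/399 ≈ 4.370927. From m = (1 + c)/(c + rr + e), rearranging gives 1 + c = m·(c + rr + e), so c·(1 − m) = m·(rr + e) − 1.
Hence c = [m·(rr + e) − 1]/(1 − m) = [4.370927 × (0.121 + 0.05) − 1] / (1 − 4.370927) ≈ 0.074926.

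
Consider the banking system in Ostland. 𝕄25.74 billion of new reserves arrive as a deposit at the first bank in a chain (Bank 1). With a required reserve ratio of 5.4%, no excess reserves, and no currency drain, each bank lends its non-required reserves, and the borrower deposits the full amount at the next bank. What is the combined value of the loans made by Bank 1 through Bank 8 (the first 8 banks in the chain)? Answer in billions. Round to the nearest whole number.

𝕄162 billion

Bank i lends (1 − rr)^i of the original deposit: Bank 1 lends 25.74·0.9460 ≈ 24.3500, Bank 2 lends 25.74·0.9460² ≈ 23.0351, and so on.
Summing a geometric series: total = 25.74·[0.9460·(1 − 0.9460^8) / (1 − 0.9460)] ≈ 161.7022 billion.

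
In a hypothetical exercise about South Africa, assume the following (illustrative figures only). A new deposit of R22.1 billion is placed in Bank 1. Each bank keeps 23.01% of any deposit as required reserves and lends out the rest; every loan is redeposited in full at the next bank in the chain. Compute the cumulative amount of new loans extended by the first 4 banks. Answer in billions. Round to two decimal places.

Bank i lends (1 − rr)^i of the original deposit: Bank 1 lends 22.1·0.7699 ≈ 17.0148, Bank 2 lends 22.1·0.7699² ≈ 13.0997, and so on.
Summing a geometric series: total = 22.1·[0.7699·(1 − 0.7699^4) / (1 − 0.7699)] ≈ 47.9647 billion.

R47.96 billion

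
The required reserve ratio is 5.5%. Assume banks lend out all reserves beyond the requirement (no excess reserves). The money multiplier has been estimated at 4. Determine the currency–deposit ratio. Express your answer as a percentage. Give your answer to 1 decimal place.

26.0%

Using m = 4. From m = (1 + c)/(c + rr + e), rearranging gives 1 + c = m·(c + rr + e), so c·(1 − m) = m·(rr + e) − 1.
Hence c = [m·(rr + e) − 1]/(1 − m) = [4 × (0.055 + 0) − 1] / (1 − 4) = 0.260000.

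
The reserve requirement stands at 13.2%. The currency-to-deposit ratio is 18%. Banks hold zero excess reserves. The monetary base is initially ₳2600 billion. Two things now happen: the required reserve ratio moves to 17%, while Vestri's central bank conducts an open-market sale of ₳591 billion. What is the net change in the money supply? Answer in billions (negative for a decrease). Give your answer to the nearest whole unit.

Before: m₁ = (1 + 0.18) / (0.132 + 0.18) ≈ 3.78205, MB₁ = 2600, so M₁ = 3.78205 × 2600 = 9833.33 billion.
After: m₂ = (1 + 0.18) / (0.17 + 0.18) ≈ 3.37143, MB₂ = 2600 − 591 = 2009, so M₂ = 3.37143 × 2009 ≈ 6773.2029 billion.
ΔM = M₂ − M₁ = 6773.2029 − 9833.33 = -3060.1271 billion.

-3060 billion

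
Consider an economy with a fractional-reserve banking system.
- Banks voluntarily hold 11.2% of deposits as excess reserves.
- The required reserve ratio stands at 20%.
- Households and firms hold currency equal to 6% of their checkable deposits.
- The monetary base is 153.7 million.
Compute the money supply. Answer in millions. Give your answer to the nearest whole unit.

438 million

The money multiplier is m = (1 + c) / (rr + e + c) = (1 + 0.06) / (0.2 + 0.112 + 0.06) ≈ 2.8495.
So M = m × MB = 2.8495 × 153.7 ≈ 437.9681 million.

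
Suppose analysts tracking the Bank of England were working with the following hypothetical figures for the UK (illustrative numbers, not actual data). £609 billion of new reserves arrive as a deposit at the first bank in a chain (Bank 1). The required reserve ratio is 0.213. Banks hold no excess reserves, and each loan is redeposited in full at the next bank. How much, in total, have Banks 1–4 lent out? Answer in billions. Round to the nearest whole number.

£1387 billion

Bank i lends (1 − rr)^i of the original deposit: Bank 1 lends 609·0.7870 = 479.2830, Bank 2 lends 609·0.7870² ≈ 377.1957, and so on.
Summing a geometric series: total = 609·[0.7870·(1 − 0.7870^4) / (1 − 0.7870)] ≈ 1386.9551 billion.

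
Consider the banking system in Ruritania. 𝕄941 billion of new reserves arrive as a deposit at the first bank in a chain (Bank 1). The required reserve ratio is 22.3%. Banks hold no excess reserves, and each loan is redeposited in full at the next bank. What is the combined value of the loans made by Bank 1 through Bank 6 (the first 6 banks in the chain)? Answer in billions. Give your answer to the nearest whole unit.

𝕄2557 billion

Bank i lends (1 − rr)^i of the original deposit: Bank 1 lends 941·0.7770 = 731.1570, Bank 2 lends 941·0.7770² ≈ 568.1090, and so on.
Summing a geometric series: total = 941·[0.7770·(1 − 0.7770^6) / (1 − 0.7770)] ≈ 2557.2383 billion.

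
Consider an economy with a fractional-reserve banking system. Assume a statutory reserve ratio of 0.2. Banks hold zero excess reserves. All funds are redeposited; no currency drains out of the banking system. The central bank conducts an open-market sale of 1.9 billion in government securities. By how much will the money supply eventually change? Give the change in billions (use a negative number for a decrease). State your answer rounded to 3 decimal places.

-9.500 billion

The simple money multiplier is m = 1/rr = 1/0.2 = 5.
An open-market sale reduces the monetary base by 1.9 billion, so ΔM = m × ΔMB = 5 × (−1.9) = -9.5 billion.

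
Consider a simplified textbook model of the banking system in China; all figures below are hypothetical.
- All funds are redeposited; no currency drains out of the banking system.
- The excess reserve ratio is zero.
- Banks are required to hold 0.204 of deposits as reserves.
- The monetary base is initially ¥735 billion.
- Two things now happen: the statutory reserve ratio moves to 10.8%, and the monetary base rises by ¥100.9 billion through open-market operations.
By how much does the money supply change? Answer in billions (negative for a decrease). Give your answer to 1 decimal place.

Before: m₁ = 1 / (0.204) ≈ 4.90196, MB₁ = 735, so M₁ = 4.90196 × 735 = 3602.9406 billion.
After: m₂ = 1 / (0.108) ≈ 9.25926, MB₂ = 735 + 100.9 = 835.9, so M₂ = 9.25926 × 835.9 ≈ 7739.8154 billion.
ΔM = M₂ − M₁ = 7739.8154 − 3602.9406 = 4136.8748 billion.

¥4136.9 billion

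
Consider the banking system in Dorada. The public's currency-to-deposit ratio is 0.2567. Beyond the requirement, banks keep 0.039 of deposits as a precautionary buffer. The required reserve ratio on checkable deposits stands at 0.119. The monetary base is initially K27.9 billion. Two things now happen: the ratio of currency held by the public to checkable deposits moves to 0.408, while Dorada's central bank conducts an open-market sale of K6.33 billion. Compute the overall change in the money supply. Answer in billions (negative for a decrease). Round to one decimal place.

Before: m₁ = (1 + 0.2567) / (0.119 + 0.039 + 0.2567) ≈ 3.0304, MB₁ = 27.9, so M₁ = 3.0304 × 27.9 ≈ 84.5482 billion.
After: m₂ = (1 + 0.408) / (0.119 + 0.039 + 0.408) ≈ 2.4876, MB₂ = 27.9 − 6.33 = 21.57, so M₂ = 2.4876 × 21.57 ≈ 53.6575 billion.
ΔM = M₂ − M₁ = 53.6575 − 84.5482 = -30.8907 billion.

-30.9 billion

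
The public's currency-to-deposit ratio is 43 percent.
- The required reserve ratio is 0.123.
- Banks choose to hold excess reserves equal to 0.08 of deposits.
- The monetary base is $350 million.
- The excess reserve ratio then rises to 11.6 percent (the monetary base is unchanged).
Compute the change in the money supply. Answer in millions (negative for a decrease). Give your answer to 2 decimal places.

Initially m₁ = (1 + 0.43) / (0.123 + 0.08 + 0.43) ≈ 2.259084, so M₁ = 2.259084 × 350 = 790.6794 million.
After the change m₂ = (1 + 0.43) / (0.123 + 0.116 + 0.43) ≈ 2.137519, so M₂ = 2.137519 × 350 ≈ 748.1317 million.
ΔM = M₂ − M₁ = 748.1317 − 790.6794 = -42.5477 million.

-42.55 million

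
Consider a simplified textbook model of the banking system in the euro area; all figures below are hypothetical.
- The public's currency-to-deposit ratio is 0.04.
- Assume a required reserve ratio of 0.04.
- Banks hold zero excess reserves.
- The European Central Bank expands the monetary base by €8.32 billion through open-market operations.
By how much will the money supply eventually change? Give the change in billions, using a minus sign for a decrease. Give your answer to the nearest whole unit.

The money multiplier is m = (1 + c) / (rr + c) = (1 + 0.04) / (0.04 + 0.04) = 13.
The purchase adds 8.32 billion of base, so ΔM = m × ΔMB = 13 × (+8.32) = 108.16 billion.

€108 billion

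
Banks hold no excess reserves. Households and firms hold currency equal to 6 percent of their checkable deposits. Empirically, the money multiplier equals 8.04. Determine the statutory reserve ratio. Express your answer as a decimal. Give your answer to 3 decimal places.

0.072

Using m = 8.04. Since m = (1 + c)/(c + rr + e), the denominator satisfies c + rr + e = (1 + c)/m = (1 + 0.06) / 8.04 ≈ 0.131841.
With c = 0.06 and e = 0, the statutory reserve ratio is 0.131841 − 0.06 − 0 = 0.071841.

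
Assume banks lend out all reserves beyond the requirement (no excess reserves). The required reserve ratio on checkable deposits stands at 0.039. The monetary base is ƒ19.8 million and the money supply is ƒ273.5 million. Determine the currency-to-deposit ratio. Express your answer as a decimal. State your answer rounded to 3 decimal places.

0.036

Using m = M/MB = 273.5/19.8 ≈ 13.813131. From m = (1 + c)/(c + rr + e), rearranging gives 1 + c = m·(c + rr + e), so c·(1 − m) = m·(rr + e) − 1.
Hence c = [m·(rr + e) − 1]/(1 − m) = [13.813131 × (0.039 + 0) − 1] / (1 − 13.813131) ≈ 0.036001.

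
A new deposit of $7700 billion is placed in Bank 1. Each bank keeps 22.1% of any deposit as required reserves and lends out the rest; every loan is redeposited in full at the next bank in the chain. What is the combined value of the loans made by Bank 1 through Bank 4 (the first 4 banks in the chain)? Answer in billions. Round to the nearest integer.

Bank i lends (1 − rr)^i of the original deposit: Bank 1 lends 7700·0.7790 = 5998.3000, Bank 2 lends 7700·0.7790² = 4672.6757, and so on.
Summing a geometric series: total = 7700·[0.7790·(1 − 0.7790^4) / (1 − 0.7790)] ≈ 17146.5613 billion.

$17147 billion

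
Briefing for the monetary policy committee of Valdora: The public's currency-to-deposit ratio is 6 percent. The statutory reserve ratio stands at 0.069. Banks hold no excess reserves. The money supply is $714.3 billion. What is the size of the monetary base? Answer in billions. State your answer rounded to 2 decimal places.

$86.93 billion

The money multiplier is m = (1 + c) / (rr + c) = (1 + 0.06) / (0.069 + 0.06) ≈ 8.217054.
MB = M / m = 714.3 / 8.217054 ≈ 86.929 billion.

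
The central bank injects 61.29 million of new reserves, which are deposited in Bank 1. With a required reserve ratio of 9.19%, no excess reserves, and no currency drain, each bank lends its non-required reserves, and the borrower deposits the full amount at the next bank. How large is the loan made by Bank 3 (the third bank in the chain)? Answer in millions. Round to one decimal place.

45.9 million

Each bank lends a fraction (1 − rr) = 0.9081 of the deposit it receives, so Bank 3 receives 61.29·0.9081^2 and lends 61.29·0.9081^3 ≈ 45.8977 million.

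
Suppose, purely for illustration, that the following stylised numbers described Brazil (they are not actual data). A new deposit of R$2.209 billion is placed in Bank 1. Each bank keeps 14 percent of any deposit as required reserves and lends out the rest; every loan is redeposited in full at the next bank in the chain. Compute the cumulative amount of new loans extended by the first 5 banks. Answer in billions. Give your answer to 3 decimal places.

Bank i lends (1 − rr)^i of the original deposit: Bank 1 lends 2.209·0.8600 ≈ 1.8997, Bank 2 lends 2.209·0.8600² ≈ 1.6338, and so on.
Summing a geometric series: total = 2.209·[0.8600·(1 − 0.8600^5) / (1 − 0.8600)] ≈ 7.1861 billion.

R$7.186 billion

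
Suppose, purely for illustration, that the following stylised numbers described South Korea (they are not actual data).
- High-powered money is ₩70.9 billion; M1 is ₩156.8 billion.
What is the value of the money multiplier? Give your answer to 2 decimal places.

2.21

The money multiplier is m = M / MB = 156.8 / 70.9 ≈ 2.21157.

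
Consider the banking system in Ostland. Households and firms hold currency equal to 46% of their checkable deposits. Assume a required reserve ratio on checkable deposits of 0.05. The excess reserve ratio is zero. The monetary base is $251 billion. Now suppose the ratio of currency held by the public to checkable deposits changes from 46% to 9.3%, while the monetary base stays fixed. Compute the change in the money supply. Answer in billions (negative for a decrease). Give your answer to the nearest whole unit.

$1200 billion

Initially m₁ = (1 + 0.46) / (0.05 + 0.46) ≈ 2.8627, so M₁ = 2.8627 × 251 = 718.5377 billion.
After the change m₂ = (1 + 0.093) / (0.05 + 0.093) ≈ 7.6434, so M₂ = 7.6434 × 251 = 1918.4934 billion.
ΔM = M₂ − M₁ = 1918.4934 − 718.5377 = 1199.9557 billion.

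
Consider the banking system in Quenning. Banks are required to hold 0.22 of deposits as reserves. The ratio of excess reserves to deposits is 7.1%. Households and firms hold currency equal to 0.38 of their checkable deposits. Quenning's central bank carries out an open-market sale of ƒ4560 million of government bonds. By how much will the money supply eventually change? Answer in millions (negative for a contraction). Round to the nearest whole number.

-9378 million

The money multiplier is m = (1 + c) / (rr + e + c) = (1 + 0.38) / (0.22 + 0.071 + 0.38) ≈ 2.05663.
The sale removes 4560 million of base, so ΔM = m × ΔMB = 2.05663 × (−4560) = -9378.2328 million.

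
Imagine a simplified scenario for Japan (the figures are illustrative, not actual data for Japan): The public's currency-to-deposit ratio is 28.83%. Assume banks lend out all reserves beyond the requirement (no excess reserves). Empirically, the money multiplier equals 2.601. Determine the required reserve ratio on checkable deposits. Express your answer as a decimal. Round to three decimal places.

Using m = 2.601. Since m = (1 + c)/(c + rr + e), the denominator satisfies c + rr + e = (1 + c)/m = (1 + 0.2883) / 2.601 ≈ 0.495309.
With c = 0.2883 and e = 0, the required reserve ratio on checkable deposits is 0.495309 − 0.2883 − 0 = 0.207009.

0.207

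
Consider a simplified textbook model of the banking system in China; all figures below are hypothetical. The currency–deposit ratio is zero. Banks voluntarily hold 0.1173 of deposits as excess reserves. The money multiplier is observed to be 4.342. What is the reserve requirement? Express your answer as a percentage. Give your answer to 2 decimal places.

11.30%

Using m = 4.342. Since m = (1 + c)/(c + rr + e), the denominator satisfies c + rr + e = (1 + c)/m = (1 + 0) / 4.342 ≈ 0.230309.
With c = 0 and e = 0.1173, the reserve requirement is 0.230309 − 0 − 0.1173 = 0.113009.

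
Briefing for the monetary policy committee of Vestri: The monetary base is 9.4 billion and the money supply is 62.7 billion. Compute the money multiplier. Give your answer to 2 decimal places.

6.67

The money multiplier is m = M / MB = 62.7 / 9.4 ≈ 6.67021.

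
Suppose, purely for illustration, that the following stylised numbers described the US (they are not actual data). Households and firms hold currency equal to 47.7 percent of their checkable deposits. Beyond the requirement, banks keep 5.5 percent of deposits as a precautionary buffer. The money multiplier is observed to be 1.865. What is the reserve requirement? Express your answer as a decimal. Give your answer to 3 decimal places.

0.260

Using m = 1.865. Since m = (1 + c)/(c + rr + e), the denominator satisfies c + rr + e = (1 + c)/m = (1 + 0.477) / 1.865 ≈ 0.791957.
With c = 0.477 and e = 0.055, the reserve requirement is 0.791957 − 0.477 − 0.055 = 0.259957.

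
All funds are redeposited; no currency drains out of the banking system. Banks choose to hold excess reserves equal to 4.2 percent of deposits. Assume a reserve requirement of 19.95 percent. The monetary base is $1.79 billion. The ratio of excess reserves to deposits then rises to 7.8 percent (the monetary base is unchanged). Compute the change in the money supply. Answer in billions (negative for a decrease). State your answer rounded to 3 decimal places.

Initially m₁ = 1 / (0.1995 + 0.042) ≈ 4.14079, so M₁ = 4.14079 × 1.79 ≈ 7.412 billion.
After the change m₂ = 1 / (0.1995 + 0.078) ≈ 3.60360, so M₂ = 3.60360 × 1.79 ≈ 6.4504 billion.
ΔM = M₂ − M₁ = 6.4504 − 7.412 = -0.9616 billion.

-0.962 billion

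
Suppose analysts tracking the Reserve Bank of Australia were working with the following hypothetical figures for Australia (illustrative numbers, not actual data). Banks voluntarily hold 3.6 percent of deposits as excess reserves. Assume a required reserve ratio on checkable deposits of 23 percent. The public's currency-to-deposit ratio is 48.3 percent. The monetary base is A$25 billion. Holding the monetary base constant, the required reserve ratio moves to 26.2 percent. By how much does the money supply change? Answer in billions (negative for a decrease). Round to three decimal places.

Initially m₁ = (1 + 0.483) / (0.23 + 0.036 + 0.483) ≈ 1.979973, so M₁ = 1.979973 × 25 ≈ 49.4993 billion.
After the change m₂ = (1 + 0.483) / (0.262 + 0.036 + 0.483) ≈ 1.898848, so M₂ = 1.898848 × 25 = 47.4712 billion.
ΔM = M₂ − M₁ = 47.4712 − 49.4993 = -2.0281 billion.

-2.028 billion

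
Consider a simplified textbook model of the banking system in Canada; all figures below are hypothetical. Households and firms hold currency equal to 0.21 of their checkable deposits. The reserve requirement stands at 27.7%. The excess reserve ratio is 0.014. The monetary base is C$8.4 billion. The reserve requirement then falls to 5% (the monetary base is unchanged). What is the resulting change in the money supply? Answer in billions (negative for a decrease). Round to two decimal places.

Initially m₁ = (1 + 0.21) / (0.277 + 0.014 + 0.21) ≈ 2.4152, so M₁ = 2.4152 × 8.4 ≈ 20.2877 billion.
After the change m₂ = (1 + 0.21) / (0.05 + 0.014 + 0.21) ≈ 4.4161, so M₂ = 4.4161 × 8.4 ≈ 37.0952 billion.
ΔM = M₂ − M₁ = 37.0952 − 20.2877 = 16.8075 billion.

C$16.81 billion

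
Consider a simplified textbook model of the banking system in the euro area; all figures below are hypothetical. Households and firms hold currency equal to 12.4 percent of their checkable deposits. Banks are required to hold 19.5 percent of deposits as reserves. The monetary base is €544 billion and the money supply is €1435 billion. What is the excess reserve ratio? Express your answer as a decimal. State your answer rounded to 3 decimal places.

0.107

Using m = M/MB = 1435/544 ≈ 2.637868. Since m = (1 + c)/(c + rr + e), the denominator satisfies c + rr + e = (1 + c)/m = (1 + 0.124) / 2.637868 ≈ 0.426102.
With c = 0.124 and rr = 0.195, the excess reserve ratio is 0.426102 − 0.124 − 0.195 = 0.107102.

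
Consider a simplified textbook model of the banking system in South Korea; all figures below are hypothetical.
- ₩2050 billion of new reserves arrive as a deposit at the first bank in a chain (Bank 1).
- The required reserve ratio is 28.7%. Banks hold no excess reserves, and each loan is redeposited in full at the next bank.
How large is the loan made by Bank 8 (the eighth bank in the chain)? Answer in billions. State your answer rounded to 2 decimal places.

Each bank lends a fraction (1 − rr) = 0.7130 of the deposit it receives, so Bank 8 receives 2050·0.7130^7 and lends 2050·0.7130^8 ≈ 136.9210 billion.

₩136.92 billion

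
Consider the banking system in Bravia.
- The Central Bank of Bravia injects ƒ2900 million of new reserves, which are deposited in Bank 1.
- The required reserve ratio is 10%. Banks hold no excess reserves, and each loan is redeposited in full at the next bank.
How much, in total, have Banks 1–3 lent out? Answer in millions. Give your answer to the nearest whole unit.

ƒ7073 million

Bank i lends (1 − rr)^i of the original deposit: Bank 1 lends 2900·0.9000 = 2610.0000, Bank 2 lends 2900·0.9000² = 2349.0000, and so on.
Summing a geometric series: total = 2900·[0.9000·(1 − 0.9000^3) / (1 − 0.9000)] = 7073.1000 million.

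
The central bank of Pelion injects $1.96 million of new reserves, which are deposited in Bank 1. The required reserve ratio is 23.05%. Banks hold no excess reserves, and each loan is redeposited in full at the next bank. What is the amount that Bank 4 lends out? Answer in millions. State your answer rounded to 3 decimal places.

Each bank lends a fraction (1 − rr) = 0.7695 of the deposit it receives, so Bank 4 receives 1.96·0.7695^3 and lends 1.96·0.7695^4 ≈ 0.6872 million.

$0.687 million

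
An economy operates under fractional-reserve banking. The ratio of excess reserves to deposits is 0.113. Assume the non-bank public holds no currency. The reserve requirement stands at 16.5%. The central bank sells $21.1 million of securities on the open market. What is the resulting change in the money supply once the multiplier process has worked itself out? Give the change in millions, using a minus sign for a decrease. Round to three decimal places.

-75.899 million

The money multiplier is m = 1 / (rr + e) = 1 / (0.165 + 0.113) ≈ 3.597122.
The sale removes 21.1 million of base, so ΔM = m × ΔMB = 3.597122 × (−21.1) ≈ -75.8993 million.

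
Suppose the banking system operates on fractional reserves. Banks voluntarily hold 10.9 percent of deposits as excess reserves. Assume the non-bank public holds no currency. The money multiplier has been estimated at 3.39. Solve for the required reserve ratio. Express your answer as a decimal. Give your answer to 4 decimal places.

0.1860

Using m = 3.39. Since m = (1 + c)/(c + rr + e), the denominator satisfies c + rr + e = (1 + c)/m = (1 + 0) / 3.39 ≈ 0.294985.
With c = 0 and e = 0.109, the required reserve ratio is 0.294985 − 0 − 0.109 = 0.185985.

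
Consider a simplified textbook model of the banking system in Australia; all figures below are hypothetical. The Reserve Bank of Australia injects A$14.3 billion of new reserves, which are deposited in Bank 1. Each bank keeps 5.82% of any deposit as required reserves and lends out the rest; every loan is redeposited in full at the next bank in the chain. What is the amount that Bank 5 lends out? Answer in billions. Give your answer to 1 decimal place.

Each bank lends a fraction (1 − rr) = 0.9418 of the deposit it receives, so Bank 5 receives 14.3·0.9418^4 and lends 14.3·0.9418^5 ≈ 10.5957 billion.

A$10.6 billion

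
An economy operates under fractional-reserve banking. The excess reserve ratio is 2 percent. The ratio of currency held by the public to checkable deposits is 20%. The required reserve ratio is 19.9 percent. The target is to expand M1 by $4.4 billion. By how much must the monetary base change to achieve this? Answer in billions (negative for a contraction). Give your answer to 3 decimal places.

$1.536 billion

The money multiplier is m = (1 + c) / (rr + e + c) = (1 + 0.2) / (0.199 + 0.02 + 0.2) ≈ 2.86396.
ΔMB = ΔM / m = (+4.4) / 2.86396 ≈ 1.5363 billion.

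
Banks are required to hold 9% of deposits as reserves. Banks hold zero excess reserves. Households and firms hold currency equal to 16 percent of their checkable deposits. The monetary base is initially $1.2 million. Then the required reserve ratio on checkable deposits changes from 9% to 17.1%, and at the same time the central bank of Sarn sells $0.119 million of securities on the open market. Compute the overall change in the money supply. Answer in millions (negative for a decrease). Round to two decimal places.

-1.78 million

Before: m₁ = (1 + 0.16) / (0.09 + 0.16) = 4.64, MB₁ = 1.2, so M₁ = 4.64 × 1.2 = 5.568 million.
After: m₂ = (1 + 0.16) / (0.171 + 0.16) ≈ 3.5045, MB₂ = 1.2 − 0.119 = 1.081, so M₂ = 3.5045 × 1.081 ≈ 3.7884 million.
ΔM = M₂ − M₁ = 3.7884 − 5.568 = -1.7796 million.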